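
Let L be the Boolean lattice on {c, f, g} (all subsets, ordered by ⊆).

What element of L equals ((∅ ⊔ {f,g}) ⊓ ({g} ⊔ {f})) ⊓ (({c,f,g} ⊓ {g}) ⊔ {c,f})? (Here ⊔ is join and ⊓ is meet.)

∅ ∨ {f,g} = {f,g}
{g} ∨ {f} = {f,g}
{f,g} ∧ {f,g} = {f,g}
{c,f,g} ∧ {g} = {g}
{g} ∨ {c,f} = {c,f,g}
{f,g} ∧ {c,f,g} = {f,g}

{f,g}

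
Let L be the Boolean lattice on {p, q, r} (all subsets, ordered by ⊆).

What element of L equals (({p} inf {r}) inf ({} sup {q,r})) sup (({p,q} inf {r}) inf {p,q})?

{p} ∧ {r} = {}
{} ∨ {q,r} = {q,r}
{} ∧ {q,r} = {}
{p,q} ∧ {r} = {}
{} ∧ {p,q} = {}
{} ∨ {} = {}

{}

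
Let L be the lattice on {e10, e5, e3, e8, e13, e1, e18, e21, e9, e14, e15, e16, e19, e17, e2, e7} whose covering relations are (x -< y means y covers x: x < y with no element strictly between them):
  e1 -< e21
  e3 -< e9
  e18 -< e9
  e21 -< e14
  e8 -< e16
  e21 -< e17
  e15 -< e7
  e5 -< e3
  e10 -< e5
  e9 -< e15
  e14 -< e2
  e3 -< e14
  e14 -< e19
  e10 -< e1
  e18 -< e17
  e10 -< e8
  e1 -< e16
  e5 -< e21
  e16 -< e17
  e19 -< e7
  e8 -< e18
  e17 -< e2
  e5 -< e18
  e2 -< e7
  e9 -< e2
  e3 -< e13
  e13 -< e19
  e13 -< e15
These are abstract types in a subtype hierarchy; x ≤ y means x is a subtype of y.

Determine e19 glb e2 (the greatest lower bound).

Common lower bounds of {e19, e2}: e1, e10, e14, e21, e3, e5.
The greatest among these is e14.

e14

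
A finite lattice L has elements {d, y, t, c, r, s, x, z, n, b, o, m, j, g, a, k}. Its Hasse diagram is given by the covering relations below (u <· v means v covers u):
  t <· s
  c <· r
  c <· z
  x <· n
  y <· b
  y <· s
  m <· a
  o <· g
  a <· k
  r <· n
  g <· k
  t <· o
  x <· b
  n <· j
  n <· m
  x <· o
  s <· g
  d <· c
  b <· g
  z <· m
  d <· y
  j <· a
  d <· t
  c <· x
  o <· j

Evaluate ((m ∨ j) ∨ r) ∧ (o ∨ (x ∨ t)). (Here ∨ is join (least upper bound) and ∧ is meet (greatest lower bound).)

o

m ∨ j = a
a ∨ r = a
x ∨ t = o
o ∨ o = o
a ∧ o = o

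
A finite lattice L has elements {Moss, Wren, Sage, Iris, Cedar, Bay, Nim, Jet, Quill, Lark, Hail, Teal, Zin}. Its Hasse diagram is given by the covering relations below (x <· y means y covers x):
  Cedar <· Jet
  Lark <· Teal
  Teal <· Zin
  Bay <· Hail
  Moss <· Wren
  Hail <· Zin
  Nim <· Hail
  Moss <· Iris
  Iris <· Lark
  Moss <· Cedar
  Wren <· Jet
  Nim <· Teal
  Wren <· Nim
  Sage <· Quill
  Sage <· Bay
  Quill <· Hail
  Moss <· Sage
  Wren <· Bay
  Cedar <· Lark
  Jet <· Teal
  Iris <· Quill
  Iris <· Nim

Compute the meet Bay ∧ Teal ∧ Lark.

Common lower bounds of {Bay, Teal, Lark}: Moss.
The greatest among these is Moss.

Moss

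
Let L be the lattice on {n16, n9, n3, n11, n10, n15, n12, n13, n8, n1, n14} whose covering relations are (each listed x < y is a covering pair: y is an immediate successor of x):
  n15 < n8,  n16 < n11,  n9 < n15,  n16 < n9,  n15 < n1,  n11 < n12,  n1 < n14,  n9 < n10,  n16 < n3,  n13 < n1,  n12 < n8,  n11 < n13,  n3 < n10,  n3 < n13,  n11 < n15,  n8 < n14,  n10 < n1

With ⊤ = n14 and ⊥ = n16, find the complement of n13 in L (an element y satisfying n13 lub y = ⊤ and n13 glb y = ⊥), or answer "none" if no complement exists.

For every candidate y, either n13 ∨ y ≠ n14 or n13 ∧ y ≠ n16; no complement exists.

none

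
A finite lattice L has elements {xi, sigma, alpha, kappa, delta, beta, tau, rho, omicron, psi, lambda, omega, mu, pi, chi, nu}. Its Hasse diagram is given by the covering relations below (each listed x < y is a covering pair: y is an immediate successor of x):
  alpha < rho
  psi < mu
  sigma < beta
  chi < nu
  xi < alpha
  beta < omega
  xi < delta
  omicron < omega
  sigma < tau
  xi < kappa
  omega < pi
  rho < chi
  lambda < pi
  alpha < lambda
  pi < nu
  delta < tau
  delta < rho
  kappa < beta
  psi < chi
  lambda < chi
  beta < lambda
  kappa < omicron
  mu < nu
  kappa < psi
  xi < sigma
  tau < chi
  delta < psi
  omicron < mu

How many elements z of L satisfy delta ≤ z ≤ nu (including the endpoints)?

7

The interval [delta, nu] = {chi, delta, mu, nu, psi, rho, tau}, which has 7 elements.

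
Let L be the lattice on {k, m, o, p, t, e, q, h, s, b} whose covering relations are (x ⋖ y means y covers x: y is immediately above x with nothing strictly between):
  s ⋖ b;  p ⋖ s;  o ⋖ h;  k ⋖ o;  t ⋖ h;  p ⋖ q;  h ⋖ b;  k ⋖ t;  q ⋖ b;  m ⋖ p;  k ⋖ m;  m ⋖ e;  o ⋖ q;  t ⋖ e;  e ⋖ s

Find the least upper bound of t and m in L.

Common upper bounds of {t, m}: b, e, s.
The least among these is e.

e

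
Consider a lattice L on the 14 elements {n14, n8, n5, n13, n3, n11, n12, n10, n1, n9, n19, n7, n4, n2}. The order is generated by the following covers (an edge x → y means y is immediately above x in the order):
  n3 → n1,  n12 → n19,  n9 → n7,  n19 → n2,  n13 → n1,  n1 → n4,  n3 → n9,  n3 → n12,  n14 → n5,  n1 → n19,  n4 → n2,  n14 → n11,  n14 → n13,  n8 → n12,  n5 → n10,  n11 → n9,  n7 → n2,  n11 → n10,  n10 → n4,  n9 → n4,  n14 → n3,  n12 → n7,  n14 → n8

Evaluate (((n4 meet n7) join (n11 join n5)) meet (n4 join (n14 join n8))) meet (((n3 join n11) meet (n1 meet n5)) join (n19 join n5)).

n4 ∧ n7 = n9
n11 ∨ n5 = n10
n9 ∨ n10 = n4
n14 ∨ n8 = n8
n4 ∨ n8 = n2
n4 ∧ n2 = n4
n3 ∨ n11 = n9
n1 ∧ n5 = n14
n9 ∧ n14 = n14
n19 ∨ n5 = n2
n14 ∨ n2 = n2
n4 ∧ n2 = n4

n4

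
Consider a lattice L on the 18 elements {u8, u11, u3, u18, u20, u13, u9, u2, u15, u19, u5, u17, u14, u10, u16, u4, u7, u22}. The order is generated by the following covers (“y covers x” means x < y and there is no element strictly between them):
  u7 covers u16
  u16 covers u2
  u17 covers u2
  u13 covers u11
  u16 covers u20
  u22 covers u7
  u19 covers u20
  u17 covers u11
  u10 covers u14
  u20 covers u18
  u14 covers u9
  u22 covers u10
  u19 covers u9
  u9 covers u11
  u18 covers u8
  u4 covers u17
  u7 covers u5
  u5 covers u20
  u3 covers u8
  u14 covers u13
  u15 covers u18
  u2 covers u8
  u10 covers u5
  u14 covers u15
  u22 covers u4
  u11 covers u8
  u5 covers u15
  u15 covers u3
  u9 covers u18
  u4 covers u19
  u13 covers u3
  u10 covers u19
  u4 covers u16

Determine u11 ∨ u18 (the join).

Common upper bounds of {u11, u18}: u10, u14, u19, u22, u4, u9.
The least among these is u9.

u9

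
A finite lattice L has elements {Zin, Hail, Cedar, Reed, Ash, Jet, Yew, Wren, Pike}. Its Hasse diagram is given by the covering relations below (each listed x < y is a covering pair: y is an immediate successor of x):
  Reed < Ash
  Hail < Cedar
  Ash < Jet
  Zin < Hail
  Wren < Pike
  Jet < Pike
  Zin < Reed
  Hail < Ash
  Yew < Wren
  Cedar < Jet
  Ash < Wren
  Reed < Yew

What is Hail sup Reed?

Ash

Common upper bounds of {Hail, Reed}: Ash, Jet, Pike, Wren.
The least among these is Ash.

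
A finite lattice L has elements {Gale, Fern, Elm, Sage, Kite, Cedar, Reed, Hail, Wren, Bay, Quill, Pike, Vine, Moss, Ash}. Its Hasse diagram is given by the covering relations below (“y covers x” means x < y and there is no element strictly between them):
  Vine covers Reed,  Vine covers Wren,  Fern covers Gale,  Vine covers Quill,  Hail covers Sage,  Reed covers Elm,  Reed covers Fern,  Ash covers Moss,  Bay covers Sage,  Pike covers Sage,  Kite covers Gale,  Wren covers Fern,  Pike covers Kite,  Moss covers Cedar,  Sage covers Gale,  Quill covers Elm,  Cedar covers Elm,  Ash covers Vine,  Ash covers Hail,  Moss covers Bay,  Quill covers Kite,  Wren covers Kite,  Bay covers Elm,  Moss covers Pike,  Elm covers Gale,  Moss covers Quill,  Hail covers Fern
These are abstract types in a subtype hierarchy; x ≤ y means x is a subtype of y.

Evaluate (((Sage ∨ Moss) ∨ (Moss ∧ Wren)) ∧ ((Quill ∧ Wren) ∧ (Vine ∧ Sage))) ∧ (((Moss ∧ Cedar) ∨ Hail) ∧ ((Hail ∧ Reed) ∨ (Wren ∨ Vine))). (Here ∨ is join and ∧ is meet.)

Gale

Sage ∨ Moss = Moss
Moss ∧ Wren = Kite
Moss ∨ Kite = Moss
Quill ∧ Wren = Kite
Vine ∧ Sage = Gale
Kite ∧ Gale = Gale
Moss ∧ Gale = Gale
Moss ∧ Cedar = Cedar
Cedar ∨ Hail = Ash
Hail ∧ Reed = Fern
Wren ∨ Vine = Vine
Fern ∨ Vine = Vine
Ash ∧ Vine = Vine
Gale ∧ Vine = Gale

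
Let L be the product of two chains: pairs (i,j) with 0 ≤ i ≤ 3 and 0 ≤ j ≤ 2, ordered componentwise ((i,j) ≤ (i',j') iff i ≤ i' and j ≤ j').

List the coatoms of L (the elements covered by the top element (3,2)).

(2,2), (3,1)

The coatoms are exactly the elements covered by (3,2): (2,2), (3,1).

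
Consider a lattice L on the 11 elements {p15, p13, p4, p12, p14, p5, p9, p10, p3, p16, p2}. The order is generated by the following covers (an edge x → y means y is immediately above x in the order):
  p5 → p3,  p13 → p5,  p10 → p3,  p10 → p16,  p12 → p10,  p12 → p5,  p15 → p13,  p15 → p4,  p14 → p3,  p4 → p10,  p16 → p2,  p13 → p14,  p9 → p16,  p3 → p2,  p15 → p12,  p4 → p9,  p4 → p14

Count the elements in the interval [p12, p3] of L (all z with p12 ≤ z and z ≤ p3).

4

The interval [p12, p3] = {p10, p12, p3, p5}, which has 4 elements.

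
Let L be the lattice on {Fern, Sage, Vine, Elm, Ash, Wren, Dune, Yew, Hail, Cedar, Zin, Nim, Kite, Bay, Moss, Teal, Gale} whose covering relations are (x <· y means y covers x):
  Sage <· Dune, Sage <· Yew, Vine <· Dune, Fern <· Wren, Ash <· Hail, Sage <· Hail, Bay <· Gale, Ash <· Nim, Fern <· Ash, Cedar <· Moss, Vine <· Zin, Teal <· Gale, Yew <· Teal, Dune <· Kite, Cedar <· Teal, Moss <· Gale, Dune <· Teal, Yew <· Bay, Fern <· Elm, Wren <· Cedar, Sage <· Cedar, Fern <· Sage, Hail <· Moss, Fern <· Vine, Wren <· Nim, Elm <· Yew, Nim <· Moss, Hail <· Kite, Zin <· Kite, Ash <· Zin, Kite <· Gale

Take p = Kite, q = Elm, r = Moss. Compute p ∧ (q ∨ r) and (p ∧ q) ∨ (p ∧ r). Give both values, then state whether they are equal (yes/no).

Kite; Hail; no

q ∨ r = Gale, so p ∧ (q ∨ r) = Kite ∧ Gale = Kite.
p ∧ q = Fern and p ∧ r = Hail, so (p ∧ q) ∨ (p ∧ r) = Fern ∨ Hail = Hail.
Equal: no.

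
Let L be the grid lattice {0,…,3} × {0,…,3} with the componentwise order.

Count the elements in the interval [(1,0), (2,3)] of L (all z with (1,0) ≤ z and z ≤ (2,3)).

The interval [(1,0), (2,3)] = {(1,0), (1,1), (1,2), (1,3), (2,0), (2,1), (2,2), (2,3)}, which has 8 elements.

8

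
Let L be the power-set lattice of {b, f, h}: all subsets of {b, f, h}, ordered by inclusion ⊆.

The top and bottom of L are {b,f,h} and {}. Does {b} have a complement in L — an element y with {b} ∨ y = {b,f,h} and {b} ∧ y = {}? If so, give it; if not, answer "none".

{f,h}

Need y with {b} ∨ y = {b,f,h} and {b} ∧ y = {}.
Checking each element gives: {f,h}.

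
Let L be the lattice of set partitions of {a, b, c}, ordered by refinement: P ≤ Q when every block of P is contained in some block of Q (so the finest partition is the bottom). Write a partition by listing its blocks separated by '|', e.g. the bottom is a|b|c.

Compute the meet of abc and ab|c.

The meet (common refinement) of abc and ab|c intersects blocks pairwise, giving ab|c.

ab|c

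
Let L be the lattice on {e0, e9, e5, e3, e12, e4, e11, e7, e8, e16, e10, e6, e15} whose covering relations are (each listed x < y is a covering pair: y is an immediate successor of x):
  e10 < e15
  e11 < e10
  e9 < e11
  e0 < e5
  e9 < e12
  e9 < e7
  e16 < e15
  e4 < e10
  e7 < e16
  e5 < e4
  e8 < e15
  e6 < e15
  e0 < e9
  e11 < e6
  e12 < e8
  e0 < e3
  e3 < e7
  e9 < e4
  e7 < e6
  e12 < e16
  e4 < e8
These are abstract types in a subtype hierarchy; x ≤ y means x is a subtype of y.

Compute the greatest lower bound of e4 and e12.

e9

Common lower bounds of {e4, e12}: e0, e9.
The greatest among these is e9.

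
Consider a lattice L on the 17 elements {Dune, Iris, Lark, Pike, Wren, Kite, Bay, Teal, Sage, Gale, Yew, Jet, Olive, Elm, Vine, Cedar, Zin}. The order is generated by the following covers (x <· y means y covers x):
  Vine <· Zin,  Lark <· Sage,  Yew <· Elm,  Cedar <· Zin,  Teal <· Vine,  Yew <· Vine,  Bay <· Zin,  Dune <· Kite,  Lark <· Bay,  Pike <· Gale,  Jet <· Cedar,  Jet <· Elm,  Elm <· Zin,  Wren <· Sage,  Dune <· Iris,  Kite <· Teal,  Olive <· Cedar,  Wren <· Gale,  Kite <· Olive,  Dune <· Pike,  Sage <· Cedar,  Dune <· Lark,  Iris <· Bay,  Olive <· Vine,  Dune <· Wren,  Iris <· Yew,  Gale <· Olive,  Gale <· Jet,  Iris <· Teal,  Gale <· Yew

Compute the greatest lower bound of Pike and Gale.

Pike

Common lower bounds of {Pike, Gale}: Dune, Pike.
The greatest among these is Pike.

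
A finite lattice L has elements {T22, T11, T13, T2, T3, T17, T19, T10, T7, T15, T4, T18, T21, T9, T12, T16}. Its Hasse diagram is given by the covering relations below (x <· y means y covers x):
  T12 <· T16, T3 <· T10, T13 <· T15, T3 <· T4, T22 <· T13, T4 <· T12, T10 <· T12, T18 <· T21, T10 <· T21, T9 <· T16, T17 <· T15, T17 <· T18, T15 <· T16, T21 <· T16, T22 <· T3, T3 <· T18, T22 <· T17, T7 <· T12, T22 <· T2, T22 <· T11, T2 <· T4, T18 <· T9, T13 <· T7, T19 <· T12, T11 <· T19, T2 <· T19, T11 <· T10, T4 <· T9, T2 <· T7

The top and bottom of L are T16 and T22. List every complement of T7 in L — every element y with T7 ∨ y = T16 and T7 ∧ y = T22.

T17, T18, T21

Need y with T7 ∨ y = T16 and T7 ∧ y = T22.
Checking each element gives: T17, T18, T21.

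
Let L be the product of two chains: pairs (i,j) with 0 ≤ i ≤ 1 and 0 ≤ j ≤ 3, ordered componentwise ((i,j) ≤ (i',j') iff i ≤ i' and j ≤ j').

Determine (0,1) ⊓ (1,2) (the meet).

Common lower bounds of {(0,1), (1,2)}: (0,0), (0,1).
The greatest among these is (0,1).

(0,1)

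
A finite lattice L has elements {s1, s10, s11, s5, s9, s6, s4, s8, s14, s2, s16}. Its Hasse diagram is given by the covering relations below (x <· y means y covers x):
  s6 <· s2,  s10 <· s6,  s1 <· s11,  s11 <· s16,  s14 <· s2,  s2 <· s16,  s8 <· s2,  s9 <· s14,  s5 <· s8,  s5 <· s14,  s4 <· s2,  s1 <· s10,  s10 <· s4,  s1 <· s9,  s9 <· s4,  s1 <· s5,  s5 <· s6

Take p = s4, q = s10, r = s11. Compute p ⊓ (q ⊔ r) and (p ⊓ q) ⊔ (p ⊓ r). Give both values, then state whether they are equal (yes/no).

s4; s10; no

q ⊔ r = s16, so p ⊓ (q ⊔ r) = s4 ⊓ s16 = s4.
p ⊓ q = s10 and p ⊓ r = s1, so (p ⊓ q) ⊔ (p ⊓ r) = s10 ⊔ s1 = s10.
Equal: no.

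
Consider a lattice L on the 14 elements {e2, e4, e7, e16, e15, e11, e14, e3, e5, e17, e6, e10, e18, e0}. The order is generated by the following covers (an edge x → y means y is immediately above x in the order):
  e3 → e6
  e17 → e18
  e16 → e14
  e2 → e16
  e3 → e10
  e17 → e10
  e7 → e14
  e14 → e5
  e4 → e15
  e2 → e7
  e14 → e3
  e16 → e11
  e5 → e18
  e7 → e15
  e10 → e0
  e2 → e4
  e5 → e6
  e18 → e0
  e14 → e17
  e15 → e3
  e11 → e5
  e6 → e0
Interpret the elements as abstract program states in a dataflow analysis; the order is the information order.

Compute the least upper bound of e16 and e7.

Common upper bounds of {e16, e7}: e0, e10, e14, e17, e18, e3, e5, e6.
The least among these is e14.

e14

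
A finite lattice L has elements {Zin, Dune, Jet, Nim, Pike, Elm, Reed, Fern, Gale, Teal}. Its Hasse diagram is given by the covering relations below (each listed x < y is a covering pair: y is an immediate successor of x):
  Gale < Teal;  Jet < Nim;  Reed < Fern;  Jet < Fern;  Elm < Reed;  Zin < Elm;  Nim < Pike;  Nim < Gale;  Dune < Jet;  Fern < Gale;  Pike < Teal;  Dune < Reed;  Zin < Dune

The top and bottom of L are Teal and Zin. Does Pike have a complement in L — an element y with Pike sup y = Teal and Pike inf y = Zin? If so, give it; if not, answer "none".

Elm

Need y with Pike ∨ y = Teal and Pike ∧ y = Zin.
Checking each element gives: Elm.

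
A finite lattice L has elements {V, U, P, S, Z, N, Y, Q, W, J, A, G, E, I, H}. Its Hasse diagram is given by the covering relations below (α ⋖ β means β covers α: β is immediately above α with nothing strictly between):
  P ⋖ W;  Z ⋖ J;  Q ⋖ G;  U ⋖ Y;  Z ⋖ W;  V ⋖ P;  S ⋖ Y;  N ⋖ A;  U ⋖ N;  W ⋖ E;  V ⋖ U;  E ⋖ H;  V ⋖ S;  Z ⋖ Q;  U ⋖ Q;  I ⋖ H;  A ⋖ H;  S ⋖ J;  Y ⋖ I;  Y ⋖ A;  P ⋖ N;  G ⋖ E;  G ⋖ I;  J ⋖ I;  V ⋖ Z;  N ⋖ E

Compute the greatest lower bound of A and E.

N

Common lower bounds of {A, E}: N, P, U, V.
The greatest among these is N.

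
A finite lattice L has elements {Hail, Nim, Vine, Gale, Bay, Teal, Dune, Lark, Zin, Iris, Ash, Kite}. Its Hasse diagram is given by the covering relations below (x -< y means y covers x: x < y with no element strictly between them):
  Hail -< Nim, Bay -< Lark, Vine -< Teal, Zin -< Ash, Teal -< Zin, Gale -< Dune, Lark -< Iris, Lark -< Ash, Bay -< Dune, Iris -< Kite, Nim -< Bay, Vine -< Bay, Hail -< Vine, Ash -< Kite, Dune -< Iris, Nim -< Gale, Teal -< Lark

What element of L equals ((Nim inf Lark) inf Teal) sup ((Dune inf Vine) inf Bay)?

Vine

Nim ∧ Lark = Nim
Nim ∧ Teal = Hail
Dune ∧ Vine = Vine
Vine ∧ Bay = Vine
Hail ∨ Vine = Vine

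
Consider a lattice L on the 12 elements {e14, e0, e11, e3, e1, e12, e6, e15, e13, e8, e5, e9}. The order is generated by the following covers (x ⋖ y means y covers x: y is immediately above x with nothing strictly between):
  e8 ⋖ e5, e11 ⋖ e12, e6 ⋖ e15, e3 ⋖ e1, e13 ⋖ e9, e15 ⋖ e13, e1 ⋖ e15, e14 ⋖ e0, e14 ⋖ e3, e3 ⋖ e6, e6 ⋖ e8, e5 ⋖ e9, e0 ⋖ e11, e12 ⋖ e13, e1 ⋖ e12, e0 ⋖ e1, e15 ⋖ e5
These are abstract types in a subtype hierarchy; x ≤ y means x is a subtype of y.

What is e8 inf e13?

e6

Common lower bounds of {e8, e13}: e14, e3, e6.
The greatest among these is e6.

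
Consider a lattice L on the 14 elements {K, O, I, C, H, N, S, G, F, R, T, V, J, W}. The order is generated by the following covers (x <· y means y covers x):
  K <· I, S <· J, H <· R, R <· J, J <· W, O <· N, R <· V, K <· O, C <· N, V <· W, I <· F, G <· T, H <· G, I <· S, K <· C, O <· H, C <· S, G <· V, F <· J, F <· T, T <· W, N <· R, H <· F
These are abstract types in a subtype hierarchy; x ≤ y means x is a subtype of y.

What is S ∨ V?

Common upper bounds of {S, V}: W.
The least among these is W.

W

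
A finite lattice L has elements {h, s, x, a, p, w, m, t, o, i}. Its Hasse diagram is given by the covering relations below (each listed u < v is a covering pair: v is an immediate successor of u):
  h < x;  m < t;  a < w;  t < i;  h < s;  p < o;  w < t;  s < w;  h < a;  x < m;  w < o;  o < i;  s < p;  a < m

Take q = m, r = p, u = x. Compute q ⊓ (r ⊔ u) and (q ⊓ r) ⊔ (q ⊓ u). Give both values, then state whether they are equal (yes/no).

m; x; no

r ⊔ u = i, so q ⊓ (r ⊔ u) = m ⊓ i = m.
q ⊓ r = h and q ⊓ u = x, so (q ⊓ r) ⊔ (q ⊓ u) = h ⊔ x = x.
Equal: no.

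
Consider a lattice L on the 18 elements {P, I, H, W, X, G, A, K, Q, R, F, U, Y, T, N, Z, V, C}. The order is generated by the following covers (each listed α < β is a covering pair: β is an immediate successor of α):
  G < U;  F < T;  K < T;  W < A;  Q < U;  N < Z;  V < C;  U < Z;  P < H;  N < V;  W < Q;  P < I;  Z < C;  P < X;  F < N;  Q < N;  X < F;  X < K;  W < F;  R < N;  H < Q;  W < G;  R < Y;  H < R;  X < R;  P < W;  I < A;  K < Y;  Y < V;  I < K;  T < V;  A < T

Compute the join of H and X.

R

Common upper bounds of {H, X}: C, N, R, V, Y, Z.
The least among these is R.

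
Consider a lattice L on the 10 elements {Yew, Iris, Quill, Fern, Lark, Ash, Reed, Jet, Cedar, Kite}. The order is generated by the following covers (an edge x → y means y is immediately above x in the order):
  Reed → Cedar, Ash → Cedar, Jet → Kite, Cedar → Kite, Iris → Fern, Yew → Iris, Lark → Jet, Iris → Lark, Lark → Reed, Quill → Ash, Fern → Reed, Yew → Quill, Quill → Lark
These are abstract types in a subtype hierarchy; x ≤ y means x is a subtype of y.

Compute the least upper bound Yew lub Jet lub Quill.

Common upper bounds of {Yew, Jet, Quill}: Jet, Kite.
The least among these is Jet.

Jet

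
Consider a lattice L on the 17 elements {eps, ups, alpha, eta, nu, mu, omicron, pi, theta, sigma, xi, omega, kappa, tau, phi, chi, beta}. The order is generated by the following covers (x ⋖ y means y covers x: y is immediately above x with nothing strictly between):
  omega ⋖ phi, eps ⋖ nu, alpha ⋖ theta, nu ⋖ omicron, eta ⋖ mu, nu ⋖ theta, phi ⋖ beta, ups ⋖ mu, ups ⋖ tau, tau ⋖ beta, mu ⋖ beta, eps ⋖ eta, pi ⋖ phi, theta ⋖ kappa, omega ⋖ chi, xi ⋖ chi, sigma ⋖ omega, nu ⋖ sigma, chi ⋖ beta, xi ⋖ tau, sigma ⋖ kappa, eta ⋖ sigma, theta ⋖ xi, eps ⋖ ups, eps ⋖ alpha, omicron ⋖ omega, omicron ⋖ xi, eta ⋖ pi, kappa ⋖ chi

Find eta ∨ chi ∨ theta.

chi

Common upper bounds of {eta, chi, theta}: beta, chi.
The least among these is chi.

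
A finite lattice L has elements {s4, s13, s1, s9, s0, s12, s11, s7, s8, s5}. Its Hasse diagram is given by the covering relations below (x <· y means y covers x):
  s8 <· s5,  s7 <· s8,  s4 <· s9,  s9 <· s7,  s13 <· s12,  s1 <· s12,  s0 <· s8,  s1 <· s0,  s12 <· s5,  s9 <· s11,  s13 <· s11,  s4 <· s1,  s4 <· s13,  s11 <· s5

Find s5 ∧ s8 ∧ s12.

Common lower bounds of {s5, s8, s12}: s1, s4.
The greatest among these is s1.

s1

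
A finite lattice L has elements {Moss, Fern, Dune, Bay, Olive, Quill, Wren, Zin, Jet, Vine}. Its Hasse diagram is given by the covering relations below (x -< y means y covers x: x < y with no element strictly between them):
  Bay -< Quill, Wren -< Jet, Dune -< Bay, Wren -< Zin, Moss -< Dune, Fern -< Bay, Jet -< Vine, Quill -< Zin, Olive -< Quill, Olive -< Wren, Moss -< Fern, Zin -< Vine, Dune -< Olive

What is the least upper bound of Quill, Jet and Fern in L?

Vine

Common upper bounds of {Quill, Jet, Fern}: Vine.
The least among these is Vine.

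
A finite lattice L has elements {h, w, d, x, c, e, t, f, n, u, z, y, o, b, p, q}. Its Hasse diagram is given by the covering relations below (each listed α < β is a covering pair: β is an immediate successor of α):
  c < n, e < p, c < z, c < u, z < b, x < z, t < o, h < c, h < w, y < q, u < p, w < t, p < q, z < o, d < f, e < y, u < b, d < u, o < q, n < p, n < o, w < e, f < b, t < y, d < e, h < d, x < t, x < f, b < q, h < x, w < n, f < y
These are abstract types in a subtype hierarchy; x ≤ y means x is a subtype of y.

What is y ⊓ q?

y

Common lower bounds of {y, q}: d, e, f, h, t, w, x, y.
The greatest among these is y.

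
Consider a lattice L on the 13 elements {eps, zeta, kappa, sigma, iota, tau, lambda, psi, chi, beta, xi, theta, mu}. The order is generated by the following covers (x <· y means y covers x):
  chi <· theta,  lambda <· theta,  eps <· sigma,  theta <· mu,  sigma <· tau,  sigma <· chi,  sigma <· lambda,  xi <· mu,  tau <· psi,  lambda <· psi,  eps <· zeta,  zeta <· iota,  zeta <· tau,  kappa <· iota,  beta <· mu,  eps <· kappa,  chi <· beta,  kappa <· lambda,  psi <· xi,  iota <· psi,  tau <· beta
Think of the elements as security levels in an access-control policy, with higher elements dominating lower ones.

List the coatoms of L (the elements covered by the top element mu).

The coatoms are exactly the elements covered by mu: beta, theta, xi.

beta, theta, xi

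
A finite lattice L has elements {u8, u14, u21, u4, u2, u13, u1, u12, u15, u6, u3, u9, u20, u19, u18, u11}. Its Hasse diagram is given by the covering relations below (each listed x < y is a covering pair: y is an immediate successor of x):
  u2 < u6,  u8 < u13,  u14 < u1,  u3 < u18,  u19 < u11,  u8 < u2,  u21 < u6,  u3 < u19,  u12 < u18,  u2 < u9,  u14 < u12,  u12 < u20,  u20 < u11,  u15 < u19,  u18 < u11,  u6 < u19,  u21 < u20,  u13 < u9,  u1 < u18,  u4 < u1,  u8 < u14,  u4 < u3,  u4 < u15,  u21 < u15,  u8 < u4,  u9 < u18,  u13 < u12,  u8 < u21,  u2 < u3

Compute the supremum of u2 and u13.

Common upper bounds of {u2, u13}: u11, u18, u9.
The least among these is u9.

u9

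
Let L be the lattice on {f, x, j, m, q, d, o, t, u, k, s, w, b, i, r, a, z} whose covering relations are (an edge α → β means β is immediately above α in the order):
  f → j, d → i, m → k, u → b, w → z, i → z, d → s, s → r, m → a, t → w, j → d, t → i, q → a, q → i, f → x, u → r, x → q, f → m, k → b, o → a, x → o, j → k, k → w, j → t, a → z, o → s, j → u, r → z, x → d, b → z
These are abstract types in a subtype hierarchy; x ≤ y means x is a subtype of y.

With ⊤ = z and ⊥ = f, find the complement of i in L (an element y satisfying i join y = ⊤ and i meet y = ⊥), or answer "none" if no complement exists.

Need y with i ∨ y = z and i ∧ y = f.
Checking each element gives: m.

m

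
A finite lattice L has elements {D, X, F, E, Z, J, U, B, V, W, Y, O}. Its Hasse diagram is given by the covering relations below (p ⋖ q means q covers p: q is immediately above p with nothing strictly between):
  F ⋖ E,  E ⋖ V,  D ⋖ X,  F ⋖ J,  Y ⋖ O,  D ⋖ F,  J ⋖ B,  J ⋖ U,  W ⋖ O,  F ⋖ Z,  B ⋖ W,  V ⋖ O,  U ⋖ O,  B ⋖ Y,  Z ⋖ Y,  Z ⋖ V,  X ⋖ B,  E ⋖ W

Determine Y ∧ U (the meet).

Common lower bounds of {Y, U}: D, F, J.
The greatest among these is J.

J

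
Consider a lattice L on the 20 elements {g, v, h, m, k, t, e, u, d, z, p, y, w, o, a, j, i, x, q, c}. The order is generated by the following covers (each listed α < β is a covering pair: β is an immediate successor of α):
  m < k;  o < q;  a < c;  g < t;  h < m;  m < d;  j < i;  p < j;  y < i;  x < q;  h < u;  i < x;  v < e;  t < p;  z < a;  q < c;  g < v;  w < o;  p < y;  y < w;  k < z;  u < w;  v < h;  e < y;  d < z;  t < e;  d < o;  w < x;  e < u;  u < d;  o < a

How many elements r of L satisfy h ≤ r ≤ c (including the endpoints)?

The interval [h, c] = {a, c, d, h, k, m, o, q, u, w, x, z}, which has 12 elements.

12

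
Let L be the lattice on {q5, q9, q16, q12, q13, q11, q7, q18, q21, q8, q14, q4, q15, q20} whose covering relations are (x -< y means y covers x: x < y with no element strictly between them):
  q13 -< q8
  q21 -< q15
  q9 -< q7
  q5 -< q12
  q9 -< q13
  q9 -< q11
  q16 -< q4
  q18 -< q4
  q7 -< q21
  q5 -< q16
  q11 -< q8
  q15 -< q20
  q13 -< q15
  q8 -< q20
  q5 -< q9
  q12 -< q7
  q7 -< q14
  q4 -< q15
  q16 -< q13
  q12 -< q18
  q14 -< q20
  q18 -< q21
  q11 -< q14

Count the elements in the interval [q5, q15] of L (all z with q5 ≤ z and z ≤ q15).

10

The interval [q5, q15] = {q12, q13, q15, q16, q18, q21, q4, q5, q7, q9}, which has 10 elements.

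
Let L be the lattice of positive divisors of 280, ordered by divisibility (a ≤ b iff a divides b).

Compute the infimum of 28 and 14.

In the divisibility order, the meet is the greatest common divisor: gcd(28, 14) = 14.

14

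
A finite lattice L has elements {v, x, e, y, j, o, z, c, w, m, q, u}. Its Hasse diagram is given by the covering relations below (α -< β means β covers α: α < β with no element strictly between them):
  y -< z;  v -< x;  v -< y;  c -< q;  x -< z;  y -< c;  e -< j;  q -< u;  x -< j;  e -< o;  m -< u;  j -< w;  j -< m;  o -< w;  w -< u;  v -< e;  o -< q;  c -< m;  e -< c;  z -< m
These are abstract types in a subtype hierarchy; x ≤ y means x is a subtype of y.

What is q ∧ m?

c

Common lower bounds of {q, m}: c, e, v, y.
The greatest among these is c.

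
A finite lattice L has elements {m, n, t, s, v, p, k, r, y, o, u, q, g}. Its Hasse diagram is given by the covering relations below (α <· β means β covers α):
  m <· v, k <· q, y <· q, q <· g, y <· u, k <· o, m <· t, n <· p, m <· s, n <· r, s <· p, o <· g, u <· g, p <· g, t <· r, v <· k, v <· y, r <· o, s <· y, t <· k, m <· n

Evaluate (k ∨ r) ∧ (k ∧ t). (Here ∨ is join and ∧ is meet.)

t

k ∨ r = o
k ∧ t = t
o ∧ t = t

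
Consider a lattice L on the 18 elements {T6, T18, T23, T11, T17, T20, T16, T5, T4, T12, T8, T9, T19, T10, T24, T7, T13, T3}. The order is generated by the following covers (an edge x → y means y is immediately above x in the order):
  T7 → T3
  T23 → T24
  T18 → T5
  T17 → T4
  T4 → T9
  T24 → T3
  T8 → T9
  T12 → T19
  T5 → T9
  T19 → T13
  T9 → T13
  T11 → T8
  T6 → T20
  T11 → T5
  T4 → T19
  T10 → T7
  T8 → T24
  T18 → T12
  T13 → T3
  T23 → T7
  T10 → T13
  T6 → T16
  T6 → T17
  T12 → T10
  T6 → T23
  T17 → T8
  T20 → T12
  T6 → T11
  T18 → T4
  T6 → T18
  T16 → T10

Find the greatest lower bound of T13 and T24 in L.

Common lower bounds of {T13, T24}: T11, T17, T6, T8.
The greatest among these is T8.

T8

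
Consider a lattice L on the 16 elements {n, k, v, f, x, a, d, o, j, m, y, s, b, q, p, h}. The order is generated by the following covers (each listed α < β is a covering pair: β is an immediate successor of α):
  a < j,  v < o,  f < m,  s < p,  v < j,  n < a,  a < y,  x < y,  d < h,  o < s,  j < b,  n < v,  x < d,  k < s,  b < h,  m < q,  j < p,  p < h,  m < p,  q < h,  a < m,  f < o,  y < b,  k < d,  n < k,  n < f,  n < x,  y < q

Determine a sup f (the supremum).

Common upper bounds of {a, f}: h, m, p, q.
The least among these is m.

m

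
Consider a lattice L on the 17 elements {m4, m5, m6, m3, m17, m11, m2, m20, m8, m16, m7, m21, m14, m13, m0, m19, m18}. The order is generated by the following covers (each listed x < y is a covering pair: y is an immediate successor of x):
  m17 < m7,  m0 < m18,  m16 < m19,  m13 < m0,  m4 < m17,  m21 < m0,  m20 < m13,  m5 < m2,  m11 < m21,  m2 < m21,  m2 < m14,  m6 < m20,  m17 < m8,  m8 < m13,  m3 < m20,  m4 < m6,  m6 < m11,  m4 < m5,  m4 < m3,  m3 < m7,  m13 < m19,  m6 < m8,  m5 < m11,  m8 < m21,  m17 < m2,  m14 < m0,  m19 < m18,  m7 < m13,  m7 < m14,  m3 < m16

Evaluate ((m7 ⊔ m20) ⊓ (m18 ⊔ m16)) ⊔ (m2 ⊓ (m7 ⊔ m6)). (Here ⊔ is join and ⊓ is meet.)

m13

m7 ∨ m20 = m13
m18 ∨ m16 = m18
m13 ∧ m18 = m13
m7 ∨ m6 = m13
m2 ∧ m13 = m17
m13 ∨ m17 = m13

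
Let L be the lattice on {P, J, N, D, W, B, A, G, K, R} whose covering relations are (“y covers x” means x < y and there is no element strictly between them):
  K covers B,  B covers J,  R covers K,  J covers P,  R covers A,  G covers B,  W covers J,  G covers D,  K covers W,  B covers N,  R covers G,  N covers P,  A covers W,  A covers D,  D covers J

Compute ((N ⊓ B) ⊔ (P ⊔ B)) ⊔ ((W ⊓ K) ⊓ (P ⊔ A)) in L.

N ∧ B = N
P ∨ B = B
N ∨ B = B
W ∧ K = W
P ∨ A = A
W ∧ A = W
B ∨ W = K

K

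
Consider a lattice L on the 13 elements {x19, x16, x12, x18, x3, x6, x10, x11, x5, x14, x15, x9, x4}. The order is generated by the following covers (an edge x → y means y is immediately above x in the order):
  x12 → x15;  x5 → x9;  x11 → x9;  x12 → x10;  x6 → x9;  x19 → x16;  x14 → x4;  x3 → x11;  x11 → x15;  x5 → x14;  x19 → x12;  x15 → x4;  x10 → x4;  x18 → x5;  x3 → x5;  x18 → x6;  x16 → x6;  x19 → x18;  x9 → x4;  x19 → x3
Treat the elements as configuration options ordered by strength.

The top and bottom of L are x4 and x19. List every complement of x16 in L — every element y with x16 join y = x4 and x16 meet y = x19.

x10, x12, x14, x15

Need y with x16 ∨ y = x4 and x16 ∧ y = x19.
Checking each element gives: x10, x12, x14, x15.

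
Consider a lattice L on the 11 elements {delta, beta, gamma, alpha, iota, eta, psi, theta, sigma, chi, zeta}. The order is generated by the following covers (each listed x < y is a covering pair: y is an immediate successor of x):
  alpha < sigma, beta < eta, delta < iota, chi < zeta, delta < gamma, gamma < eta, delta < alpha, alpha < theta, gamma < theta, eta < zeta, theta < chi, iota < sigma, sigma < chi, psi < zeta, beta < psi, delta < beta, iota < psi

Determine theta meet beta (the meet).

Common lower bounds of {theta, beta}: delta.
The greatest among these is delta.

delta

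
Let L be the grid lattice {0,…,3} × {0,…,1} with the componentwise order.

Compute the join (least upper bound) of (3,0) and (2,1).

Common upper bounds of {(3,0), (2,1)}: (3,1).
The least among these is (3,1).

(3,1)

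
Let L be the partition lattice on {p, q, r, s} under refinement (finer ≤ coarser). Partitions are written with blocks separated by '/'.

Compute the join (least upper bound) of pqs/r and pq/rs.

The join of pqs/r and pq/rs merges any blocks that overlap across the partitions, giving pqrs.

pqrs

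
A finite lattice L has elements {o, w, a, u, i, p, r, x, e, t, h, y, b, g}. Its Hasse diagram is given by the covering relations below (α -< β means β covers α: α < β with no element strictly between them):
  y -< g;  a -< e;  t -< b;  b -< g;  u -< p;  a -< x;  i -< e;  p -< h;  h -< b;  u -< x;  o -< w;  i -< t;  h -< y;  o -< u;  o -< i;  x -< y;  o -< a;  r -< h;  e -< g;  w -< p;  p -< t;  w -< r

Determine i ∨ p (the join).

t

Common upper bounds of {i, p}: b, g, t.
The least among these is t.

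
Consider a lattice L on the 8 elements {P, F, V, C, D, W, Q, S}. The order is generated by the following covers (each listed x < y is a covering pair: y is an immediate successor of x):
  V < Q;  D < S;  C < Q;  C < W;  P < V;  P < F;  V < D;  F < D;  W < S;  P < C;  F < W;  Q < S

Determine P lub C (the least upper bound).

C

Common upper bounds of {P, C}: C, Q, S, W.
The least among these is C.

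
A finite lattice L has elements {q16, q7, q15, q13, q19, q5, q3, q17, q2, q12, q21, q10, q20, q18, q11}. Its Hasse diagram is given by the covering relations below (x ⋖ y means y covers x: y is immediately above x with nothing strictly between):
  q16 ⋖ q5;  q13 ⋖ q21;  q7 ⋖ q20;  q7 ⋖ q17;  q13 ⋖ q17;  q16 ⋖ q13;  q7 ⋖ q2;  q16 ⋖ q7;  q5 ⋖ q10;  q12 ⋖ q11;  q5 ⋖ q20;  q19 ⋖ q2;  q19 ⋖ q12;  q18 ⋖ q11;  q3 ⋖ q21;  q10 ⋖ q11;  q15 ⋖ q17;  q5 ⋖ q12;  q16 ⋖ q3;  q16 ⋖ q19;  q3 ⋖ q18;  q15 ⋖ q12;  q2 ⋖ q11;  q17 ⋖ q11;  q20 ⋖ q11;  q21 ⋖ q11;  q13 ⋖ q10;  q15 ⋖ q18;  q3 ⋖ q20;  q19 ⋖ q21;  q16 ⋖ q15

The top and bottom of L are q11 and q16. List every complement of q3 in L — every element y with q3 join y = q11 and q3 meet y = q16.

q10, q12, q17, q2

Need y with q3 ∨ y = q11 and q3 ∧ y = q16.
Checking each element gives: q10, q12, q17, q2.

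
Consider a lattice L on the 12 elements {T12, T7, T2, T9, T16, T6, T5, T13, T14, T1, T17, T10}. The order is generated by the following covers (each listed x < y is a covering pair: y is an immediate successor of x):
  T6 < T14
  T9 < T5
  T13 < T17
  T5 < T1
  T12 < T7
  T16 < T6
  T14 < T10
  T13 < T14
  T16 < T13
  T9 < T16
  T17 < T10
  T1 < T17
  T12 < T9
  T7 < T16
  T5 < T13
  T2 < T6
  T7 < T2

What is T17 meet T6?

Common lower bounds of {T17, T6}: T12, T16, T7, T9.
The greatest among these is T16.

T16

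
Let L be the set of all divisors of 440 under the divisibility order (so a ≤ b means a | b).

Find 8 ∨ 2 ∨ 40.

40

In the divisibility order, the join is the least common multiple: lcm(8, 2, 40) = 40.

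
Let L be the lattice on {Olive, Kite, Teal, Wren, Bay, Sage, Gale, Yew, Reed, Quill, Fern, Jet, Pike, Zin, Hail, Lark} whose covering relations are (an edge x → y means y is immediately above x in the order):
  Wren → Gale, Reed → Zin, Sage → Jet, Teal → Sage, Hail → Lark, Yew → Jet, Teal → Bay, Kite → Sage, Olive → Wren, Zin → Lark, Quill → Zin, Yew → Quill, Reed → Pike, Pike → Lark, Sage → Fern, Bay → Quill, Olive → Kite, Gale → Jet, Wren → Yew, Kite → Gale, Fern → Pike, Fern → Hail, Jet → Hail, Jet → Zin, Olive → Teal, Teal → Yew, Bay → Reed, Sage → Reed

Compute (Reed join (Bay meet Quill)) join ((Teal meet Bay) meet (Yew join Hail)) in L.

Reed

Bay ∧ Quill = Bay
Reed ∨ Bay = Reed
Teal ∧ Bay = Teal
Yew ∨ Hail = Hail
Teal ∧ Hail = Teal
Reed ∨ Teal = Reed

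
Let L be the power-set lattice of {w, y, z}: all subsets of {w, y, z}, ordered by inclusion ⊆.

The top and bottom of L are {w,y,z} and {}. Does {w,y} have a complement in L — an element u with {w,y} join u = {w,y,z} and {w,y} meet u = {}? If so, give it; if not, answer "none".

Need u with {w,y} ∨ u = {w,y,z} and {w,y} ∧ u = {}.
Checking each element gives: {z}.

{z}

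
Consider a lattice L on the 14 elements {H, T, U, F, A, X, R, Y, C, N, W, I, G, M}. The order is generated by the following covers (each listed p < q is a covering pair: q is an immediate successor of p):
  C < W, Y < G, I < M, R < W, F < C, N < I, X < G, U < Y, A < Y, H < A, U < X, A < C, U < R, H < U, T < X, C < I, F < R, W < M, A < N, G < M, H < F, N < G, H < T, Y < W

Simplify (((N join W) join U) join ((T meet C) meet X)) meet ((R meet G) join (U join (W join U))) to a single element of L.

N ∨ W = M
M ∨ U = M
T ∧ C = H
H ∧ X = H
M ∨ H = M
R ∧ G = U
W ∨ U = W
U ∨ W = W
U ∨ W = W
M ∧ W = W

W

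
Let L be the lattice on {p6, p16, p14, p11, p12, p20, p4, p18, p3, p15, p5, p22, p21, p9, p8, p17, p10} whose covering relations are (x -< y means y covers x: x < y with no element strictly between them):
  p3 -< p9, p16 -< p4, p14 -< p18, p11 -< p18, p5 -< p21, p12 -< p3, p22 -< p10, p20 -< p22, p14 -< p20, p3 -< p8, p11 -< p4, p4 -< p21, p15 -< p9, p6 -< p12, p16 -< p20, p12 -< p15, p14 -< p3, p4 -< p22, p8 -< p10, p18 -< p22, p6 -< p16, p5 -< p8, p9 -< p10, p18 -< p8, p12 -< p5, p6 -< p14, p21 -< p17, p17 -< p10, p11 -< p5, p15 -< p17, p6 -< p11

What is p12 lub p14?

p3

Common upper bounds of {p12, p14}: p10, p3, p8, p9.
The least among these is p3.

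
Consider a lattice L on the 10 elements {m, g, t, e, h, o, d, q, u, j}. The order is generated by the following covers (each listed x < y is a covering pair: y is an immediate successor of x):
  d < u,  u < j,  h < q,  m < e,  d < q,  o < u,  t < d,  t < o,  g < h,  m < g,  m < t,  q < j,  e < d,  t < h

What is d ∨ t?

Common upper bounds of {d, t}: d, j, q, u.
The least among these is d.

d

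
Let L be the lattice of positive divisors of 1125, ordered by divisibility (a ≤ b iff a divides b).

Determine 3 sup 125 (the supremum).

In the divisibility order, the join is the least common multiple: lcm(3, 125) = 375.

375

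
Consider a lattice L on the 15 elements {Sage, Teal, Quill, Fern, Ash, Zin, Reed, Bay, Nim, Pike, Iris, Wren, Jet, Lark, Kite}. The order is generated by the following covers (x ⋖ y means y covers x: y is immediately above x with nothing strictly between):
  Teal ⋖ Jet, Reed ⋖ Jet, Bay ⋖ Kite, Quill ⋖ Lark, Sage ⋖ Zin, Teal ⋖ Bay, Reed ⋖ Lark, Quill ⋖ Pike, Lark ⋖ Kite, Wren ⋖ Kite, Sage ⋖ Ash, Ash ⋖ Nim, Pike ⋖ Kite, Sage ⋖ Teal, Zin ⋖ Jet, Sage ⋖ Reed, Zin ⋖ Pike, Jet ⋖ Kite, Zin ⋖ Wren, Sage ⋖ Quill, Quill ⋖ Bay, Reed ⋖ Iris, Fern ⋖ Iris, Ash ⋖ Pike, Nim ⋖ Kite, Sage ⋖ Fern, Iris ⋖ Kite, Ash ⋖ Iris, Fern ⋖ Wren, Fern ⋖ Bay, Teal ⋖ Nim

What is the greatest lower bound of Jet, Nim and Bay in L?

Common lower bounds of {Jet, Nim, Bay}: Sage, Teal.
The greatest among these is Teal.

Teal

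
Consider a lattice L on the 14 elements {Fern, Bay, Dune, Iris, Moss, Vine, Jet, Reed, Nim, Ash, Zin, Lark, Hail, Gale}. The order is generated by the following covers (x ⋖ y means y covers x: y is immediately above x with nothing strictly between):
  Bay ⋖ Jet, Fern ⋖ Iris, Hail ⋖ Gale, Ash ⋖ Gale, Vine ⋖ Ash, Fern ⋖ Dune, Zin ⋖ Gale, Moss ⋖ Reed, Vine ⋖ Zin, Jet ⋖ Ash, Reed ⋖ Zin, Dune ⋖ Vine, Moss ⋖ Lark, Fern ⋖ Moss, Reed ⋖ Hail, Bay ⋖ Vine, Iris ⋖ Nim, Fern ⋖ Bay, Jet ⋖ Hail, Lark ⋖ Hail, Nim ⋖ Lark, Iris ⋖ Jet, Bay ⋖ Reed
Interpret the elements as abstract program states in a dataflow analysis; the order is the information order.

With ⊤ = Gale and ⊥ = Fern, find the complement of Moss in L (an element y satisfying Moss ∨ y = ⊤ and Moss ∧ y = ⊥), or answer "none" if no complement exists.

Need y with Moss ∨ y = Gale and Moss ∧ y = Fern.
Checking each element gives: Ash.

Ash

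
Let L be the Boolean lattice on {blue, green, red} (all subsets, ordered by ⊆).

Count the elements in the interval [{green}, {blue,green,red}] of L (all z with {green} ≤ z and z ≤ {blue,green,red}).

The interval [{green}, {blue,green,red}] = {{blue,green,red}, {blue,green}, {green,red}, {green}}, which has 4 elements.

4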